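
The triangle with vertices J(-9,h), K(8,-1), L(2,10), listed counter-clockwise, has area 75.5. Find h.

5

Write out the shoelace sum; only the two edges meeting at J involve h:
2·Area = [(2·h − (-9)·10) + ((-9)·(-1) − 8·h)] + 82
       = -6·h + 181 = 151
⇒ h = 5.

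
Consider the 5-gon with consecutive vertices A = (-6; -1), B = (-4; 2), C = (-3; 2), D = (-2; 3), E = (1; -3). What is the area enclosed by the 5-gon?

A→B: (-6)(2) − (-4)(-1) = -16
B→C: (-4)(2) − (-3)(2) = -2
C→D: (-3)(3) − (-2)(2) = -5
D→E: (-2)(-3) − (1)(3) = 3
E→A: (1)(-1) − (-6)(-3) = -19
Σ = -39
Area = |Σ|/2 = 19.5.

19.5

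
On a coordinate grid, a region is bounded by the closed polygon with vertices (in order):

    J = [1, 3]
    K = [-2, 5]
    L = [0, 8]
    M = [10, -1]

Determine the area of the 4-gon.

27

Apply the shoelace formula: 2A = Σ (x_i·y_{i+1} − x_{i+1}·y_i), indices taken mod 4.
J→K: (1)(5) − (-2)(3) = 11
K→L: (-2)(8) − (0)(5) = -16
L→M: (0)(-1) − (10)(8) = -80
M→J: (10)(3) − (1)(-1) = 31
Σ = -54
Area = |Σ|/2 = 27.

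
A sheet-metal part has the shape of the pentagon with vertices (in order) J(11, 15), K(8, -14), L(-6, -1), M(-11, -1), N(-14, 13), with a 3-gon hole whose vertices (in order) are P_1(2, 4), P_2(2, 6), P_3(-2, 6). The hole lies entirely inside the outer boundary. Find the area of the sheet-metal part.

Outer boundary:
Cross-terms: -274, -92, -5, -157, -353  ⇒  Σ = -881
Area = |Σ|/2 = 440.5.
Hole:
Apply Gauss's area formula: 2A = Σ (x_i·y_{i+1} − x_{i+1}·y_i), indices taken mod 3.
P_1→P_2: (2)(6) − (2)(4) = 4
P_2→P_3: (2)(6) − (-2)(6) = 24
P_3→P_1: (-2)(4) − (2)(6) = -20
Σ = 8
Area = |Σ|/2 = 4.
Net area = 440.5 − 4 = 436.5.

436.5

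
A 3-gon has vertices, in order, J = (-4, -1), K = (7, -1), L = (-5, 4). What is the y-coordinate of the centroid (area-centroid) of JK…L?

2/3

Apply the shoelace formula. First the cross-terms c_i = x_i·y_{i+1} − x_{i+1}·y_i:
  11, 23, 21  ⇒  2A = 55, A = 27.5.
Then Σ (y_i + y_{i+1})·c_i = 110, so ȳ = 110 / (6·27.5) = 2/3.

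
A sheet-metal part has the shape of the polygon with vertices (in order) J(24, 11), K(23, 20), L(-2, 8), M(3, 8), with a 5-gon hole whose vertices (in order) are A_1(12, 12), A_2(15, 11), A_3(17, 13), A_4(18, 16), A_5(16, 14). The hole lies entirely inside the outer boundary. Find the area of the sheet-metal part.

117

Outer boundary:
Σ = (227) + (224) + (-40) + (-159) = 252
Area = |Σ|/2 = 126.
Hole:
Apply the shoelace formula: 2A = Σ (x_i·y_{i+1} − x_{i+1}·y_i), indices taken mod 5.
Cross-terms: -48, 8, 38, -4, 24  ⇒  Σ = 18
Area = |Σ|/2 = 9.
Net area = 126 − 9 = 117.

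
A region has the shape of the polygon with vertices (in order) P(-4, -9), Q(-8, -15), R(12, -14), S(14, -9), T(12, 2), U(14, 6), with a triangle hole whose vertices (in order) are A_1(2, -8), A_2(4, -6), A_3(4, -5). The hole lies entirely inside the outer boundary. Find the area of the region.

Outer boundary:
Cross-terms: -12, 292, 88, 136, 44, -102  ⇒  Σ = 446
Area = |Σ|/2 = 223.
Hole:
Apply the shoelace formula: 2A = Σ (x_i·y_{i+1} − x_{i+1}·y_i), indices taken mod 3.
Σ = (20) + (4) + (-22) = 2
Area = |Σ|/2 = 1.
Net area = 223 − 1 = 222.

222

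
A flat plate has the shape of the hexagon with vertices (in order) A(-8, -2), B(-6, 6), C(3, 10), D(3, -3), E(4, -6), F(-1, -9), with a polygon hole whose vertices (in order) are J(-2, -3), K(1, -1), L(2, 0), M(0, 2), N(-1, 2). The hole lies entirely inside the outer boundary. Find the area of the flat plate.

Outer boundary:
Σ = (-60) + (-78) + (-39) + (-6) + (-42) + (-70) = -295
Area = |Σ|/2 = 147.5.
Hole:
J→K: (-2)(-1) − (1)(-3) = 5
K→L: (1)(0) − (2)(-1) = 2
L→M: (2)(2) − (0)(0) = 4
M→N: (0)(2) − (-1)(2) = 2
N→J: (-1)(-3) − (-2)(2) = 7
Σ = 20
Area = |Σ|/2 = 10.
Net area = 147.5 − 10 = 137.5.

137.5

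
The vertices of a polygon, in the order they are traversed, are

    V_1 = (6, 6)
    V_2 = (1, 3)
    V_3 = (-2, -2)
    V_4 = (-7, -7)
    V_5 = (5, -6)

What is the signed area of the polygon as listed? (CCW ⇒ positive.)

Apply the shoelace (surveyor's) formula: 2A = Σ (x_i·y_{i+1} − x_{i+1}·y_i), indices taken mod 5.
Σ = (12) + (4) + (0) + (77) + (66) = 159
Signed area = Σ/2 = 79.5 (positive ⇒ counter-clockwise traversal).

79.5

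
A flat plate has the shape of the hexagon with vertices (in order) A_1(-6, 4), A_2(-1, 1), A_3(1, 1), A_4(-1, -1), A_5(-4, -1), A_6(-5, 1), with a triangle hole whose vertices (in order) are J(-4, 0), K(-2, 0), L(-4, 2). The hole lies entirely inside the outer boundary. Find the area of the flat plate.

Outer boundary:
Apply the surveyor's formula: 2A = Σ (x_i·y_{i+1} − x_{i+1}·y_i), indices taken mod 6.
A_1→A_2: (-6)(1) − (-1)(4) = -2
A_2→A_3: (-1)(1) − (1)(1) = -2
A_3→A_4: (1)(-1) − (-1)(1) = 0
A_4→A_5: (-1)(-1) − (-4)(-1) = -3
A_5→A_6: (-4)(1) − (-5)(-1) = -9
A_6→A_1: (-5)(4) − (-6)(1) = -14
Σ = -30
Area = |Σ|/2 = 15.
Hole:
Apply the surveyor's formula: 2A = Σ (x_i·y_{i+1} − x_{i+1}·y_i), indices taken mod 3.
Cross-terms: 0, -4, 8  ⇒  Σ = 4
Area = |Σ|/2 = 2.
Net area = 15 − 2 = 13.

13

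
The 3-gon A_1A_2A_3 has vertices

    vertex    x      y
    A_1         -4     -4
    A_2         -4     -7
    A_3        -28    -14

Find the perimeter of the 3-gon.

54

|A_1A_2| = √((0)² + (-3)²) = √9 = 3
|A_2A_3| = √((-24)² + (-7)²) = √625 = 25
|A_3A_1| = √((24)² + (10)²) = √676 = 26
Perimeter = 3 + 25 + 26 = 54.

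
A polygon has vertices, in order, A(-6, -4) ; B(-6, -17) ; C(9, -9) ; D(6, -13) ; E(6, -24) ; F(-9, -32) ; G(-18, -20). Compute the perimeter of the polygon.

|AB| = √((0)² + (-13)²) = √169 = 13
|BC| = √((15)² + (8)²) = √289 = 17
|CD| = √((-3)² + (-4)²) = √25 = 5
|DE| = √((0)² + (-11)²) = √121 = 11
|EF| = √((-15)² + (-8)²) = √289 = 17
|FG| = √((-9)² + (12)²) = √225 = 15
|GA| = √((12)² + (16)²) = √400 = 20
Perimeter = 13 + 17 + 5 + 11 + 17 + 15 + 20 = 98.

98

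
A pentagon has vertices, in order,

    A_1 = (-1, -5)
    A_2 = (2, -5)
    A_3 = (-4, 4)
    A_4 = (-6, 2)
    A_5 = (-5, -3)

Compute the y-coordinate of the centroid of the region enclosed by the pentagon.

Apply Gauss's area formula. First the cross-terms c_i = x_i·y_{i+1} − x_{i+1}·y_i:
  15, -12, 16, 28, 22  ⇒  2A = 69, A = 34.5.
Then Σ (y_i + y_{i+1})·c_i = -246, so ȳ = -246 / (6·34.5) = -82/69.

-82/69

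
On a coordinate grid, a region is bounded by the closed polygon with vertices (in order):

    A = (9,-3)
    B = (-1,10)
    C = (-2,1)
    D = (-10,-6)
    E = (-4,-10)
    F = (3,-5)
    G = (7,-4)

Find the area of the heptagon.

Apply the shoelace (surveyor's) formula: 2A = Σ (x_i·y_{i+1} − x_{i+1}·y_i), indices taken mod 7.
Σ = (87) + (19) + (22) + (76) + (50) + (23) + (15) = 292
Area = |Σ|/2 = 146.

146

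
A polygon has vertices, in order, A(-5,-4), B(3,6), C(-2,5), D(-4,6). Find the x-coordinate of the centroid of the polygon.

-19/9

Apply the shoelace formula. First the cross-terms c_i = x_i·y_{i+1} − x_{i+1}·y_i:
  -18, 27, 8, 46  ⇒  2A = 63, A = 31.5.
Then Σ (x_i + x_{i+1})·c_i = -399, so x̄ = -399 / (6·31.5) = -19/9.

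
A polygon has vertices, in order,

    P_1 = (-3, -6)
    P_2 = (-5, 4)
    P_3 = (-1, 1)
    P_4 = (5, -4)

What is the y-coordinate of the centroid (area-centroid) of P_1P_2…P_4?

Apply Gauss's area formula. First the cross-terms c_i = x_i·y_{i+1} − x_{i+1}·y_i:
  -42, -1, -1, -42  ⇒  2A = -86, A = -43.
Then Σ (y_i + y_{i+1})·c_i = 502, so ȳ = 502 / (6·(-43)) = -251/129.

-251/129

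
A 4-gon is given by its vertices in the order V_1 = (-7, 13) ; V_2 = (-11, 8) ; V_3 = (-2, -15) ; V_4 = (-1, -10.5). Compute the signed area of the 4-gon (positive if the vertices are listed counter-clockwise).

93.75

Apply the shoelace (surveyor's) formula: 2A = Σ (x_i·y_{i+1} − x_{i+1}·y_i), indices taken mod 4.
Σ = (87) + (181) + (6) + (-86.5) = 187.5
Signed area = Σ/2 = 93.75 (positive ⇒ counter-clockwise traversal).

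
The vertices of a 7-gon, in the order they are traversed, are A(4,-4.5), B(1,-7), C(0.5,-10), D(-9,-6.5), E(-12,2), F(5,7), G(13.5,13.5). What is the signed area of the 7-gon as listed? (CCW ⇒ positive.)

Cross-terms: -23.5, -6.5, -93.25, -96, -94, -27, -114.75  ⇒  Σ = -455
Signed area = Σ/2 = -227.5 (negative ⇒ clockwise traversal).

-227.5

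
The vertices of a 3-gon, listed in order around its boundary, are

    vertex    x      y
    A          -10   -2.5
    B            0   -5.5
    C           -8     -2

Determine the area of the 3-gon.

5.5

Cross-terms: 55, -44, 0  ⇒  Σ = 11
Area = |Σ|/2 = 5.5.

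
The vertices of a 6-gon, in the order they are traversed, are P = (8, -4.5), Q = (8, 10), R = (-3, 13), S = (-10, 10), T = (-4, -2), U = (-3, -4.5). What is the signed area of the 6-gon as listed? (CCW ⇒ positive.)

Apply Gauss's area formula: 2A = Σ (x_i·y_{i+1} − x_{i+1}·y_i), indices taken mod 6.
Σ = (116) + (134) + (100) + (60) + (12) + (49.5) = 471.5
Signed area = Σ/2 = 235.75 (positive ⇒ counter-clockwise traversal).

235.75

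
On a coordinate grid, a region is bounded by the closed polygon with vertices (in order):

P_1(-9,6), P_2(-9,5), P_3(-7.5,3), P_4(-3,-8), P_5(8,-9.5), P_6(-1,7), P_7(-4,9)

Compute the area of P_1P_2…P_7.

151.75

Apply the shoelace (surveyor's) formula: 2A = Σ (x_i·y_{i+1} − x_{i+1}·y_i), indices taken mod 7.
Σ = (9) + (10.5) + (69) + (92.5) + (46.5) + (19) + (57) = 303.5
Area = |Σ|/2 = 151.75.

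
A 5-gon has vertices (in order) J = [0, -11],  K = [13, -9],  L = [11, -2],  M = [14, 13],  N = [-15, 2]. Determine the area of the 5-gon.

Apply the surveyor's formula: 2A = Σ (x_i·y_{i+1} − x_{i+1}·y_i), indices taken mod 5.
Σ = (143) + (73) + (171) + (223) + (165) = 775
Area = |Σ|/2 = 387.5.

387.5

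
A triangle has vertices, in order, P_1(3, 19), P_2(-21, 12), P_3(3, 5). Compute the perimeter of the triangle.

|P_1P_2| = √((-24)² + (-7)²) = √625 = 25
|P_2P_3| = √((24)² + (-7)²) = √625 = 25
|P_3P_1| = √((0)² + (14)²) = √196 = 14
Perimeter = 25 + 25 + 14 = 64.

64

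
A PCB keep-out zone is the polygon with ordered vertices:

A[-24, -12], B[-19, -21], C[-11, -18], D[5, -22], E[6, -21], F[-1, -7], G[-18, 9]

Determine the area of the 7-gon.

490

Apply the surveyor's formula: 2A = Σ (x_i·y_{i+1} − x_{i+1}·y_i), indices taken mod 7.
Cross-terms: 276, 111, 332, 27, -63, -135, 432  ⇒  Σ = 980
Area = |Σ|/2 = 490.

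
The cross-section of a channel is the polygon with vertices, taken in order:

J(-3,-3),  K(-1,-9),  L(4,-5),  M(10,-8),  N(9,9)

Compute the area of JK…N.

122.5

Apply the surveyor's formula: 2A = Σ (x_i·y_{i+1} − x_{i+1}·y_i), indices taken mod 5.
Σ = (24) + (41) + (18) + (162) + (0) = 245
Area = |Σ|/2 = 122.5.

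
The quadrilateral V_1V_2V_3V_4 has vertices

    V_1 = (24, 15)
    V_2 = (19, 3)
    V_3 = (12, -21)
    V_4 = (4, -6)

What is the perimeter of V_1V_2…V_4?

84

|V_1V_2| = √((-5)² + (-12)²) = √169 = 13
|V_2V_3| = √((-7)² + (-24)²) = √625 = 25
|V_3V_4| = √((-8)² + (15)²) = √289 = 17
|V_4V_1| = √((20)² + (21)²) = √841 = 29
Perimeter = 13 + 25 + 17 + 29 = 84.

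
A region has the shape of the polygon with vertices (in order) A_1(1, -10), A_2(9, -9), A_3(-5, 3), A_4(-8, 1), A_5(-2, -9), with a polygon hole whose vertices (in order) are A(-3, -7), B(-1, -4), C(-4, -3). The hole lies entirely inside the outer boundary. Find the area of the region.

87

Outer boundary:
Cross-terms: 81, -18, 19, 74, 29  ⇒  Σ = 185
Area = |Σ|/2 = 92.5.
Hole:
Σ = (5) + (-13) + (19) = 11
Area = |Σ|/2 = 5.5.
Net area = 92.5 − 5.5 = 87.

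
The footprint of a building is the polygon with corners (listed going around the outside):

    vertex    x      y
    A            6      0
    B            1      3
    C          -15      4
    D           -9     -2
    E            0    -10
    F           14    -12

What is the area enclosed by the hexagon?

Cross-terms: 18, 49, 66, 90, 140, 72  ⇒  Σ = 435
Area = |Σ|/2 = 217.5.

217.5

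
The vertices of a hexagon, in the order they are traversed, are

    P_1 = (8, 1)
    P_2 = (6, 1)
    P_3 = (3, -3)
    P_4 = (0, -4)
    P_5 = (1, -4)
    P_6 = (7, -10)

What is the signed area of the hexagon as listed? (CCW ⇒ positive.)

39

Apply the shoelace (surveyor's) formula: 2A = Σ (x_i·y_{i+1} − x_{i+1}·y_i), indices taken mod 6.
Σ = (2) + (-21) + (-12) + (4) + (18) + (87) = 78
Signed area = Σ/2 = 39 (positive ⇒ counter-clockwise traversal).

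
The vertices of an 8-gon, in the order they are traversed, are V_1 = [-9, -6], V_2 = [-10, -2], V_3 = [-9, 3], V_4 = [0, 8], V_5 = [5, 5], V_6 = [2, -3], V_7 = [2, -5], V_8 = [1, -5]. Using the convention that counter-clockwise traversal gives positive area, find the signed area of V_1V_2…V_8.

Σ = (-42) + (-48) + (-72) + (-40) + (-25) + (-4) + (-5) + (-51) = -287
Signed area = Σ/2 = -143.5 (negative ⇒ clockwise traversal).

-143.5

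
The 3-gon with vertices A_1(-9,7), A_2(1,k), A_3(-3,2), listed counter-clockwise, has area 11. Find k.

The doubled signed area Σ (x_i y_{i+1} − x_{i+1} y_i) is linear in k.
With k=0 it equals -8; the coefficient of k is -6 (from the two edges through A_2).
So -6·k + -8 = 2·11 = 22 ⇒ k = -5.

-5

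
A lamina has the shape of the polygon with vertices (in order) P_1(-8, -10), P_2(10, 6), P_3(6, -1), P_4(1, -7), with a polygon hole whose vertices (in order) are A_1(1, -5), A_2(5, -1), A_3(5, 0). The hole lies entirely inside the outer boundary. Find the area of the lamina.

Outer boundary:
Apply the shoelace formula: 2A = Σ (x_i·y_{i+1} − x_{i+1}·y_i), indices taken mod 4.
Σ = (52) + (-46) + (-41) + (-66) = -101
Area = |Σ|/2 = 50.5.
Hole:
Apply the shoelace (surveyor's) formula: 2A = Σ (x_i·y_{i+1} − x_{i+1}·y_i), indices taken mod 3.
Cross-terms: 24, 5, -25  ⇒  Σ = 4
Area = |Σ|/2 = 2.
Net area = 50.5 − 2 = 48.5.

48.5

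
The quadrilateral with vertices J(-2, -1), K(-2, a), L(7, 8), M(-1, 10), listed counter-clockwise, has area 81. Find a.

-9

Write out the shoelace sum; only the two edges meeting at K involve a:
2·Area = [((-2)·a − (-2)·(-1)) + ((-2)·8 − 7·a)] + 99
       = -9·a + 81 = 162
⇒ a = -9.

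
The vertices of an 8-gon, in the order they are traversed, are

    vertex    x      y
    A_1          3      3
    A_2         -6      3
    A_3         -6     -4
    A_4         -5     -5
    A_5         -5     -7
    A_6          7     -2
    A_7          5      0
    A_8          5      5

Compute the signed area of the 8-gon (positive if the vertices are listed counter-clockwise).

Apply the shoelace formula: 2A = Σ (x_i·y_{i+1} − x_{i+1}·y_i), indices taken mod 8.
A_1→A_2: (3)(3) − (-6)(3) = 27
A_2→A_3: (-6)(-4) − (-6)(3) = 42
A_3→A_4: (-6)(-5) − (-5)(-4) = 10
A_4→A_5: (-5)(-7) − (-5)(-5) = 10
A_5→A_6: (-5)(-2) − (7)(-7) = 59
A_6→A_7: (7)(0) − (5)(-2) = 10
A_7→A_8: (5)(5) − (5)(0) = 25
A_8→A_1: (5)(3) − (3)(5) = 0
Σ = 183
Signed area = Σ/2 = 91.5 (positive ⇒ counter-clockwise traversal).

91.5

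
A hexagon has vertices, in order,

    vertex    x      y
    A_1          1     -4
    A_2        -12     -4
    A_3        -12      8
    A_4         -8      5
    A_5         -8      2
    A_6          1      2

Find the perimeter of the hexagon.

|A_1A_2| = √((-13)² + (0)²) = √169 = 13
|A_2A_3| = √((0)² + (12)²) = √144 = 12
|A_3A_4| = √((4)² + (-3)²) = √25 = 5
|A_4A_5| = √((0)² + (-3)²) = √9 = 3
|A_5A_6| = √((9)² + (0)²) = √81 = 9
|A_6A_1| = √((0)² + (-6)²) = √36 = 6
Perimeter = 13 + 12 + 5 + 3 + 9 + 6 = 48.

48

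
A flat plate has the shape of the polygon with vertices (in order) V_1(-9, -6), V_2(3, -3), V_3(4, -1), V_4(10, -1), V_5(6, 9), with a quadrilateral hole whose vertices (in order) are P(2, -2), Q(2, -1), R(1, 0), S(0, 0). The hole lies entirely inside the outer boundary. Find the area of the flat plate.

99

Outer boundary:
Σ = (45) + (9) + (6) + (96) + (45) = 201
Area = |Σ|/2 = 100.5.
Hole:
Σ = (2) + (1) + (0) + (0) = 3
Area = |Σ|/2 = 1.5.
Net area = 100.5 − 1.5 = 99.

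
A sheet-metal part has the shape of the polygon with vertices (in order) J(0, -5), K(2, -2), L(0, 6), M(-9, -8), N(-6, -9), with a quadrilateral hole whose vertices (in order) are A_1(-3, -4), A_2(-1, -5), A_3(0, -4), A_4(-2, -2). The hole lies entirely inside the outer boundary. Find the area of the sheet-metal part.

Outer boundary:
Apply Gauss's area formula: 2A = Σ (x_i·y_{i+1} − x_{i+1}·y_i), indices taken mod 5.
Σ = (10) + (12) + (54) + (33) + (30) = 139
Area = |Σ|/2 = 69.5.
Hole:
Apply the shoelace formula: 2A = Σ (x_i·y_{i+1} − x_{i+1}·y_i), indices taken mod 4.
A_1→A_2: (-3)(-5) − (-1)(-4) = 11
A_2→A_3: (-1)(-4) − (0)(-5) = 4
A_3→A_4: (0)(-2) − (-2)(-4) = -8
A_4→A_1: (-2)(-4) − (-3)(-2) = 2
Σ = 9
Area = |Σ|/2 = 4.5.
Net area = 69.5 − 4.5 = 65.

65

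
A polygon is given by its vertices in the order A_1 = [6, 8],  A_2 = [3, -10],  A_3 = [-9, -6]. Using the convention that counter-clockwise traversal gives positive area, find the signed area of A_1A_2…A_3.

Σ = (-84) + (-108) + (-36) = -228
Signed area = Σ/2 = -114 (negative ⇒ clockwise traversal).

-114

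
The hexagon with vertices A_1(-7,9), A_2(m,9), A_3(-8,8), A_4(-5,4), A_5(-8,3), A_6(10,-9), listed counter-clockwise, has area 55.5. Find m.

-8

The doubled signed area Σ (x_i y_{i+1} − x_{i+1} y_i) is linear in m.
With m=0 it equals 103; the coefficient of m is -1 (from the two edges through A_2).
So -1·m + 103 = 2·55.5 = 111 ⇒ m = -8.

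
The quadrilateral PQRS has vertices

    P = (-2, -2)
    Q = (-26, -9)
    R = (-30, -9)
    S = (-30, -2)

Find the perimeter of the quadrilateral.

64

|PQ| = √((-24)² + (-7)²) = √625 = 25
|QR| = √((-4)² + (0)²) = √16 = 4
|RS| = √((0)² + (7)²) = √49 = 7
|SP| = √((28)² + (0)²) = √784 = 28
Perimeter = 25 + 4 + 7 + 28 = 64.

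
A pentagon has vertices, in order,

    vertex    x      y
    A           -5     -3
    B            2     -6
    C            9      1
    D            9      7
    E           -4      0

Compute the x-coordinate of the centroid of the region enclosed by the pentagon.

Apply Gauss's area formula. First the cross-terms c_i = x_i·y_{i+1} − x_{i+1}·y_i:
  36, 56, 54, 28, 12  ⇒  2A = 186, A = 93.
Then Σ (x_i + x_{i+1})·c_i = 1512, so x̄ = 1512 / (6·93) = 84/31.

84/31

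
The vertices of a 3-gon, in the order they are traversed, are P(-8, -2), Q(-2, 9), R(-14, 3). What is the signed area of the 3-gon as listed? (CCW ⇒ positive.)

Σ = (-76) + (120) + (52) = 96
Signed area = Σ/2 = 48 (positive ⇒ counter-clockwise traversal).

48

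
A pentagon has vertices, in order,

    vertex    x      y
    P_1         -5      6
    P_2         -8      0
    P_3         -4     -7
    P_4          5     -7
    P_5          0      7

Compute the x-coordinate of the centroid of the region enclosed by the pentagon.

-137/79

Apply the surveyor's formula. First the cross-terms c_i = x_i·y_{i+1} − x_{i+1}·y_i:
  48, 56, 63, 35, 35  ⇒  2A = 237, A = 118.5.
Then Σ (x_i + x_{i+1})·c_i = -1233, so x̄ = -1233 / (6·118.5) = -137/79.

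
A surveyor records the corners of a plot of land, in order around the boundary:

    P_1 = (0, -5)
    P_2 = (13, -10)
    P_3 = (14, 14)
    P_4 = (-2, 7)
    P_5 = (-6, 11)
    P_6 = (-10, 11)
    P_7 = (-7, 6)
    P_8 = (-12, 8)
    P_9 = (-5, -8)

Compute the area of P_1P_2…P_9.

Σ = (65) + (322) + (126) + (20) + (44) + (17) + (16) + (136) + (25) = 771
Area = |Σ|/2 = 385.5.

385.5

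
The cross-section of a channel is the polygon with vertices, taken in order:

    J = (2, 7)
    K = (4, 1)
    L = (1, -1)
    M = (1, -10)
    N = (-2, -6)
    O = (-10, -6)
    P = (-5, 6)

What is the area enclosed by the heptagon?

Apply the shoelace (surveyor's) formula: 2A = Σ (x_i·y_{i+1} − x_{i+1}·y_i), indices taken mod 7.
J→K: (2)(1) − (4)(7) = -26
K→L: (4)(-1) − (1)(1) = -5
L→M: (1)(-10) − (1)(-1) = -9
M→N: (1)(-6) − (-2)(-10) = -26
N→O: (-2)(-6) − (-10)(-6) = -48
O→P: (-10)(6) − (-5)(-6) = -90
P→J: (-5)(7) − (2)(6) = -47
Σ = -251
Area = |Σ|/2 = 125.5.

125.5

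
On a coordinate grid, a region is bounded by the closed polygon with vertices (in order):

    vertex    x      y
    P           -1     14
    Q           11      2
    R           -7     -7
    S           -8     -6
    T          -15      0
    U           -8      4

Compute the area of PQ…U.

Σ = (-156) + (-63) + (-14) + (-90) + (-60) + (-108) = -491
Area = |Σ|/2 = 245.5.

245.5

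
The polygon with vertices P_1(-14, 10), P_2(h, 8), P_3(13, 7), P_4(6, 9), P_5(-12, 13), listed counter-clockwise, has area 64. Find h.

The doubled signed area Σ (x_i y_{i+1} − x_{i+1} y_i) is linear in h.
With h=0 it equals 107; the coefficient of h is -3 (from the two edges through P_2).
So -3·h + 107 = 2·64 = 128 ⇒ h = -7.

-7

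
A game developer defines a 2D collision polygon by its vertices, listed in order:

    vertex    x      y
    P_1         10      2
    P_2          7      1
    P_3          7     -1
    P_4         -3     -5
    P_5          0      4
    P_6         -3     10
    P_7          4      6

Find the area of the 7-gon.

83

Cross-terms: -4, -14, -38, -12, 12, -58, -52  ⇒  Σ = -166
Area = |Σ|/2 = 83.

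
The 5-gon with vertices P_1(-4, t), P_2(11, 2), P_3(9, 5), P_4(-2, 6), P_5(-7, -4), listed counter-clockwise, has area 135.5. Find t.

-8

Write out the shoelace sum; only the two edges meeting at P_1 involve t:
2·Area = [((-7)·t − (-4)·(-4)) + ((-4)·2 − 11·t)] + 151
       = -18·t + 127 = 271
⇒ t = -8.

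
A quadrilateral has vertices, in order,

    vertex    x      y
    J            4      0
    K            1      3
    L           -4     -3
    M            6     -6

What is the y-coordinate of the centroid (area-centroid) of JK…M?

-54/29

Apply the shoelace formula. First the cross-terms c_i = x_i·y_{i+1} − x_{i+1}·y_i:
  12, 9, 42, 24  ⇒  2A = 87, A = 43.5.
Then Σ (y_i + y_{i+1})·c_i = -486, so ȳ = -486 / (6·43.5) = -54/29.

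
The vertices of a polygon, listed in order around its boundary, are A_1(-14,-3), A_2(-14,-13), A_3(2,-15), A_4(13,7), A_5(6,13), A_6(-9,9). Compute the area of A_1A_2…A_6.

Apply Gauss's area formula: 2A = Σ (x_i·y_{i+1} − x_{i+1}·y_i), indices taken mod 6.
Σ = (140) + (236) + (209) + (127) + (171) + (153) = 1036
Area = |Σ|/2 = 518.

518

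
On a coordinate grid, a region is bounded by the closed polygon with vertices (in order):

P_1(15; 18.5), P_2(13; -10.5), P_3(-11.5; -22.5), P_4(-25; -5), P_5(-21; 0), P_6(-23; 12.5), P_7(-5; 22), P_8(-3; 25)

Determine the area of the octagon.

Cross-terms: -398, -413.25, -505, -105, -262.5, -443.5, -59, -430.5  ⇒  Σ = -2616.75
Area = |Σ|/2 = 1308.375.

1308.375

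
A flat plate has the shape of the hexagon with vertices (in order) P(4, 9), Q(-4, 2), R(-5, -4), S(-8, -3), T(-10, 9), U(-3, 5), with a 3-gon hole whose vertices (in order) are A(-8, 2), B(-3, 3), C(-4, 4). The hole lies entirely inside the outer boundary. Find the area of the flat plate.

Outer boundary:
Apply the shoelace (surveyor's) formula: 2A = Σ (x_i·y_{i+1} − x_{i+1}·y_i), indices taken mod 6.
Σ = (44) + (26) + (-17) + (-102) + (-23) + (-47) = -119
Area = |Σ|/2 = 59.5.
Hole:
Apply the surveyor's formula: 2A = Σ (x_i·y_{i+1} − x_{i+1}·y_i), indices taken mod 3.
Σ = (-18) + (0) + (24) = 6
Area = |Σ|/2 = 3.
Net area = 59.5 − 3 = 56.5.

56.5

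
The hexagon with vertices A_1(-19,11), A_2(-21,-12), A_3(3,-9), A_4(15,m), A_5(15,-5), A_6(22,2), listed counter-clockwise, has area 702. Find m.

-20

Write out the shoelace sum; only the two edges meeting at A_4 involve m:
2·Area = [(3·m − 15·(-9)) + (15·(-5) − 15·m)] + 1104
       = -12·m + 1164 = 1404
⇒ m = -20.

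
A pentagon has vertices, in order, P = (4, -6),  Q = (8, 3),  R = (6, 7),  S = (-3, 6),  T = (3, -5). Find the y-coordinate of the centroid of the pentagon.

Apply the shoelace formula. First the cross-terms c_i = x_i·y_{i+1} − x_{i+1}·y_i:
  60, 38, 57, -3, 2  ⇒  2A = 154, A = 77.
Then Σ (y_i + y_{i+1})·c_i = 916, so ȳ = 916 / (6·77) = 458/231.

458/231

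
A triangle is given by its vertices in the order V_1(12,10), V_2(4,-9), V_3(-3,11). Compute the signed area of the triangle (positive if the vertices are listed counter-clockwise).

Apply the surveyor's formula: 2A = Σ (x_i·y_{i+1} − x_{i+1}·y_i), indices taken mod 3.
Σ = (-148) + (17) + (-162) = -293
Signed area = Σ/2 = -146.5 (negative ⇒ clockwise traversal).

-146.5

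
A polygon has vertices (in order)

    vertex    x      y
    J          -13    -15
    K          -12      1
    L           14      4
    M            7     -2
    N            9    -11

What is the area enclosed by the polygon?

324

Apply the surveyor's formula: 2A = Σ (x_i·y_{i+1} − x_{i+1}·y_i), indices taken mod 5.
Σ = (-193) + (-62) + (-56) + (-59) + (-278) = -648
Area = |Σ|/2 = 324.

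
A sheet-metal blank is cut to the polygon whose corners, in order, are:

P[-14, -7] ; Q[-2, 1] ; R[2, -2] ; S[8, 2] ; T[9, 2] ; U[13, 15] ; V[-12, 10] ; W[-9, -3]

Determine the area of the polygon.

279

Σ = (-28) + (2) + (20) + (-2) + (109) + (310) + (126) + (21) = 558
Area = |Σ|/2 = 279.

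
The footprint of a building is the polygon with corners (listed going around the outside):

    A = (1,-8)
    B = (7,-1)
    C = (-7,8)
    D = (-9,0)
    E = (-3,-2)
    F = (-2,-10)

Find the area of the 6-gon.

Apply the shoelace formula: 2A = Σ (x_i·y_{i+1} − x_{i+1}·y_i), indices taken mod 6.
Cross-terms: 55, 49, 72, 18, 26, 26  ⇒  Σ = 246
Area = |Σ|/2 = 123.

123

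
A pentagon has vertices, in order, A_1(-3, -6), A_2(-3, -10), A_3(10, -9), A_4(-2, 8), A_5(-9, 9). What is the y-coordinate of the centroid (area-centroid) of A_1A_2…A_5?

-251/168

Apply Gauss's area formula. First the cross-terms c_i = x_i·y_{i+1} − x_{i+1}·y_i:
  12, 127, 62, 54, 81  ⇒  2A = 336, A = 168.
Then Σ (y_i + y_{i+1})·c_i = -1506, so ȳ = -1506 / (6·168) = -251/168.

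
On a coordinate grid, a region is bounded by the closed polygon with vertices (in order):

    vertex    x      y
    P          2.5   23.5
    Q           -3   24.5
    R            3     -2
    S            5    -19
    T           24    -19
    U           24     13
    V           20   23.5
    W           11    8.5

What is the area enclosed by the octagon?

799.5

Apply the surveyor's formula: 2A = Σ (x_i·y_{i+1} − x_{i+1}·y_i), indices taken mod 8.
Σ = (131.75) + (-67.5) + (-47) + (361) + (768) + (304) + (-88.5) + (237.25) = 1599
Area = |Σ|/2 = 799.5.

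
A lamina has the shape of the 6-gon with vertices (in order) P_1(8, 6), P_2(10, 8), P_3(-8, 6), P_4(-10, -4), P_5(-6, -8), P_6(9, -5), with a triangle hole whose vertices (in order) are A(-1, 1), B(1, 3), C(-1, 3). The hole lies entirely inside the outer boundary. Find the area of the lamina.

Outer boundary:
Cross-terms: 4, 124, 92, 56, 102, 94  ⇒  Σ = 472
Area = |Σ|/2 = 236.
Hole:
Apply the shoelace formula: 2A = Σ (x_i·y_{i+1} − x_{i+1}·y_i), indices taken mod 3.
A→B: (-1)(3) − (1)(1) = -4
B→C: (1)(3) − (-1)(3) = 6
C→A: (-1)(1) − (-1)(3) = 2
Σ = 4
Area = |Σ|/2 = 2.
Net area = 236 − 2 = 234.

234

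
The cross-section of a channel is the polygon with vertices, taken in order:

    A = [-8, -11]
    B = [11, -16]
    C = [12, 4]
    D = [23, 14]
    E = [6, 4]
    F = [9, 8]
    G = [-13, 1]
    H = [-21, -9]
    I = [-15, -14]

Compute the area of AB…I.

Apply the shoelace formula: 2A = Σ (x_i·y_{i+1} − x_{i+1}·y_i), indices taken mod 9.
Cross-terms: 249, 236, 76, 8, 12, 113, 138, 159, 53  ⇒  Σ = 1044
Area = |Σ|/2 = 522.

522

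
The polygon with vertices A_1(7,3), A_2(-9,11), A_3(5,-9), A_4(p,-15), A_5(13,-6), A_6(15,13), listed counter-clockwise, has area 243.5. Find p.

Write out the shoelace sum; only the two edges meeting at A_4 involve p:
2·Area = [(5·(-15) − p·(-9)) + (p·(-6) − 13·(-15))] + 343
       = 3·p + 463 = 487
⇒ p = 8.

8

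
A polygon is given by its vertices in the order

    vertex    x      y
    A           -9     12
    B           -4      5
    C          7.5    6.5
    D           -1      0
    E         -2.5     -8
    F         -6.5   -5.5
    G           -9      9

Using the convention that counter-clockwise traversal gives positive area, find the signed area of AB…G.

Apply Gauss's area formula: 2A = Σ (x_i·y_{i+1} − x_{i+1}·y_i), indices taken mod 7.
Σ = (3) + (-63.5) + (6.5) + (8) + (-38.25) + (-108) + (-27) = -219.25
Signed area = Σ/2 = -109.625 (negative ⇒ clockwise traversal).

-109.625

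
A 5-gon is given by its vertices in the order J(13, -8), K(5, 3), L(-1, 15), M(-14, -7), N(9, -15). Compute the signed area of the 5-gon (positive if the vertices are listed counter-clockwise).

385

Apply the surveyor's formula: 2A = Σ (x_i·y_{i+1} − x_{i+1}·y_i), indices taken mod 5.
J→K: (13)(3) − (5)(-8) = 79
K→L: (5)(15) − (-1)(3) = 78
L→M: (-1)(-7) − (-14)(15) = 217
M→N: (-14)(-15) − (9)(-7) = 273
N→J: (9)(-8) − (13)(-15) = 123
Σ = 770
Signed area = Σ/2 = 385 (positive ⇒ counter-clockwise traversal).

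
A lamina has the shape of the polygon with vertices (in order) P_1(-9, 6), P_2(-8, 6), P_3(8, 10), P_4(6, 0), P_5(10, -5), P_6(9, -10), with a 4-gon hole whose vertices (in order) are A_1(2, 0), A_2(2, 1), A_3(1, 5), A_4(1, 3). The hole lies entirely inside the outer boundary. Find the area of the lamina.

156

Outer boundary:
Apply Gauss's area formula: 2A = Σ (x_i·y_{i+1} − x_{i+1}·y_i), indices taken mod 6.
Cross-terms: -6, -128, -60, -30, -55, -36  ⇒  Σ = -315
Area = |Σ|/2 = 157.5.
Hole:
Apply the surveyor's formula: 2A = Σ (x_i·y_{i+1} − x_{i+1}·y_i), indices taken mod 4.
Σ = (2) + (9) + (-2) + (-6) = 3
Area = |Σ|/2 = 1.5.
Net area = 157.5 − 1.5 = 156.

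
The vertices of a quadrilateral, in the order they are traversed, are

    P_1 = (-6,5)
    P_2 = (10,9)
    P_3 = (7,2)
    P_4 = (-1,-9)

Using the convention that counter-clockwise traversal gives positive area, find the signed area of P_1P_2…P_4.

Apply the surveyor's formula: 2A = Σ (x_i·y_{i+1} − x_{i+1}·y_i), indices taken mod 4.
Σ = (-104) + (-43) + (-61) + (-59) = -267
Signed area = Σ/2 = -133.5 (negative ⇒ clockwise traversal).

-133.5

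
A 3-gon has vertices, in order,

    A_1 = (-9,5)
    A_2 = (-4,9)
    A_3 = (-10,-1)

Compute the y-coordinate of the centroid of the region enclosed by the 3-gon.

Apply the surveyor's formula. First the cross-terms c_i = x_i·y_{i+1} − x_{i+1}·y_i:
  -61, 94, -59  ⇒  2A = -26, A = -13.
Then Σ (y_i + y_{i+1})·c_i = -338, so ȳ = -338 / (6·(-13)) = 13/3.

13/3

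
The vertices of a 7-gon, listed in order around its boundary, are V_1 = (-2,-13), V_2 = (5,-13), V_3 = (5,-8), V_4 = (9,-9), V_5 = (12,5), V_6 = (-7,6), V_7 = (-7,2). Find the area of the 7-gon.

Σ = (91) + (25) + (27) + (153) + (107) + (28) + (95) = 526
Area = |Σ|/2 = 263.

263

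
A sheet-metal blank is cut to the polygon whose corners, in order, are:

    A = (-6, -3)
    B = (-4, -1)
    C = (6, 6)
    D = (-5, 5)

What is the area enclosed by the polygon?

40.5

Apply the surveyor's formula: 2A = Σ (x_i·y_{i+1} − x_{i+1}·y_i), indices taken mod 4.
Cross-terms: -6, -18, 60, 45  ⇒  Σ = 81
Area = |Σ|/2 = 40.5.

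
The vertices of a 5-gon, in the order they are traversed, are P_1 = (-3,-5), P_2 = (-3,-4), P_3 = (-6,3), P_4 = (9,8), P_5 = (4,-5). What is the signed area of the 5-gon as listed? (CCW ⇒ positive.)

Apply Gauss's area formula: 2A = Σ (x_i·y_{i+1} − x_{i+1}·y_i), indices taken mod 5.
Σ = (-3) + (-33) + (-75) + (-77) + (-35) = -223
Signed area = Σ/2 = -111.5 (negative ⇒ clockwise traversal).

-111.5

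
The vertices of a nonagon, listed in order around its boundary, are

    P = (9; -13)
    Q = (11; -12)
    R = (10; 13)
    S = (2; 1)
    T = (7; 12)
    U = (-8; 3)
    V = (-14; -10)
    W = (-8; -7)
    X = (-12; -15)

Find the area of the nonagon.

441.5

Apply the shoelace (surveyor's) formula: 2A = Σ (x_i·y_{i+1} − x_{i+1}·y_i), indices taken mod 9.
Σ = (35) + (263) + (-16) + (17) + (117) + (122) + (18) + (36) + (291) = 883
Area = |Σ|/2 = 441.5.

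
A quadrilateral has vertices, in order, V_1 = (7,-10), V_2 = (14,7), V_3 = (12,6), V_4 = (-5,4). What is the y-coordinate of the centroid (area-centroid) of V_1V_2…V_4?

27/289

Apply Gauss's area formula. First the cross-terms c_i = x_i·y_{i+1} − x_{i+1}·y_i:
  189, 0, 78, 22  ⇒  2A = 289, A = 144.5.
Then Σ (y_i + y_{i+1})·c_i = 81, so ȳ = 81 / (6·144.5) = 27/289.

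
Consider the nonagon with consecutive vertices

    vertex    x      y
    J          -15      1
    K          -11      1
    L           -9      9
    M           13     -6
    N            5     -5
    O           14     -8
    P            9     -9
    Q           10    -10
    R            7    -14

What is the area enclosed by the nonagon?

Apply the shoelace formula: 2A = Σ (x_i·y_{i+1} − x_{i+1}·y_i), indices taken mod 9.
Cross-terms: -4, -90, -63, -35, 30, -54, 0, -70, -203  ⇒  Σ = -489
Area = |Σ|/2 = 244.5.

244.5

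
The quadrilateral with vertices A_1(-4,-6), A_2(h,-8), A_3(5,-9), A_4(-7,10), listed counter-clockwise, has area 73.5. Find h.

Write out the shoelace sum; only the two edges meeting at A_2 involve h:
2·Area = [((-4)·(-8) − h·(-6)) + (h·(-9) − 5·(-8))] + 69
       = -3·h + 141 = 147
⇒ h = -2.

-2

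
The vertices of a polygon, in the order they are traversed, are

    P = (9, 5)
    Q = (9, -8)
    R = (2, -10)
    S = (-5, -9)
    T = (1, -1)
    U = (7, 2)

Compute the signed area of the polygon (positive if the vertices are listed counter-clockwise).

-109.5

Apply the shoelace (surveyor's) formula: 2A = Σ (x_i·y_{i+1} − x_{i+1}·y_i), indices taken mod 6.
Cross-terms: -117, -74, -68, 14, 9, 17  ⇒  Σ = -219
Signed area = Σ/2 = -109.5 (negative ⇒ clockwise traversal).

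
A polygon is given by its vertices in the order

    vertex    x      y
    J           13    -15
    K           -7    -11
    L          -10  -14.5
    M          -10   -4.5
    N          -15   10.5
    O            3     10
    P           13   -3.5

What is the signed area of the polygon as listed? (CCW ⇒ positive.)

-500.25

J→K: (13)(-11) − (-7)(-15) = -248
K→L: (-7)(-14.5) − (-10)(-11) = -8.5
L→M: (-10)(-4.5) − (-10)(-14.5) = -100
M→N: (-10)(10.5) − (-15)(-4.5) = -172.5
N→O: (-15)(10) − (3)(10.5) = -181.5
O→P: (3)(-3.5) − (13)(10) = -140.5
P→J: (13)(-15) − (13)(-3.5) = -149.5
Σ = -1000.5
Signed area = Σ/2 = -500.25 (negative ⇒ clockwise traversal).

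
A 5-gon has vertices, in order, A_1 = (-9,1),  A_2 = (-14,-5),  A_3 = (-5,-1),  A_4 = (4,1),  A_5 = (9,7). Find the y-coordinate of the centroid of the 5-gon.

Apply the shoelace (surveyor's) formula. First the cross-terms c_i = x_i·y_{i+1} − x_{i+1}·y_i:
  59, -11, -1, 19, 72  ⇒  2A = 138, A = 69.
Then Σ (y_i + y_{i+1})·c_i = 558, so ȳ = 558 / (6·69) = 31/23.

31/23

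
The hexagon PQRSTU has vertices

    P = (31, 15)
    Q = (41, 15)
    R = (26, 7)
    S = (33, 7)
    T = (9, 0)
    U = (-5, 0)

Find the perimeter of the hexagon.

|PQ| = √((10)² + (0)²) = √100 = 10
|QR| = √((-15)² + (-8)²) = √289 = 17
|RS| = √((7)² + (0)²) = √49 = 7
|ST| = √((-24)² + (-7)²) = √625 = 25
|TU| = √((-14)² + (0)²) = √196 = 14
|UP| = √((36)² + (15)²) = √1521 = 39
Perimeter = 10 + 17 + 7 + 25 + 14 + 39 = 112.

112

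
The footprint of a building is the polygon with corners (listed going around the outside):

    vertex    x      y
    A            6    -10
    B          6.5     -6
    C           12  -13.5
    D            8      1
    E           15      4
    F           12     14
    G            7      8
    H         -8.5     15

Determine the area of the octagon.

239.125

A→B: (6)(-6) − (6.5)(-10) = 29
B→C: (6.5)(-13.5) − (12)(-6) = -15.75
C→D: (12)(1) − (8)(-13.5) = 120
D→E: (8)(4) − (15)(1) = 17
E→F: (15)(14) − (12)(4) = 162
F→G: (12)(8) − (7)(14) = -2
G→H: (7)(15) − (-8.5)(8) = 173
H→A: (-8.5)(-10) − (6)(15) = -5
Σ = 478.25
Area = |Σ|/2 = 239.125.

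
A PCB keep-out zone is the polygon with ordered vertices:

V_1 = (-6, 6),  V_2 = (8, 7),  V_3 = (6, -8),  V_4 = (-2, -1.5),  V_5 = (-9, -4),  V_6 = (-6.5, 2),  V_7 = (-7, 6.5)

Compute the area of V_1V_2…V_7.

Apply the shoelace formula: 2A = Σ (x_i·y_{i+1} − x_{i+1}·y_i), indices taken mod 7.
Cross-terms: -90, -106, -25, -5.5, -44, -28.25, -3  ⇒  Σ = -301.75
Area = |Σ|/2 = 150.875.

150.875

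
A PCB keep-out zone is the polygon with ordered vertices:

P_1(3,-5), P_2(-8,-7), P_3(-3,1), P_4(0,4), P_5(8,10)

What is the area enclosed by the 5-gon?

102

Apply the shoelace formula: 2A = Σ (x_i·y_{i+1} − x_{i+1}·y_i), indices taken mod 5.
Σ = (-61) + (-29) + (-12) + (-32) + (-70) = -204
Area = |Σ|/2 = 102.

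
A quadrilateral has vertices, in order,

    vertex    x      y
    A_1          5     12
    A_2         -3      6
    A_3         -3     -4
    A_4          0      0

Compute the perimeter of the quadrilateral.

38

|A_1A_2| = √((-8)² + (-6)²) = √100 = 10
|A_2A_3| = √((0)² + (-10)²) = √100 = 10
|A_3A_4| = √((3)² + (4)²) = √25 = 5
|A_4A_1| = √((5)² + (12)²) = √169 = 13
Perimeter = 10 + 10 + 5 + 13 = 38.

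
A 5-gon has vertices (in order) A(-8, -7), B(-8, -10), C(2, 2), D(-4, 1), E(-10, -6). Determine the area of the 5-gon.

47

Apply the shoelace (surveyor's) formula: 2A = Σ (x_i·y_{i+1} − x_{i+1}·y_i), indices taken mod 5.
A→B: (-8)(-10) − (-8)(-7) = 24
B→C: (-8)(2) − (2)(-10) = 4
C→D: (2)(1) − (-4)(2) = 10
D→E: (-4)(-6) − (-10)(1) = 34
E→A: (-10)(-7) − (-8)(-6) = 22
Σ = 94
Area = |Σ|/2 = 47.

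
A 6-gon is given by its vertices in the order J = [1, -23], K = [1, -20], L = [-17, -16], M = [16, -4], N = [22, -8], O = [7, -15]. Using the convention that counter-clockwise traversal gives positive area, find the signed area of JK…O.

Apply the surveyor's formula: 2A = Σ (x_i·y_{i+1} − x_{i+1}·y_i), indices taken mod 6.
J→K: (1)(-20) − (1)(-23) = 3
K→L: (1)(-16) − (-17)(-20) = -356
L→M: (-17)(-4) − (16)(-16) = 324
M→N: (16)(-8) − (22)(-4) = -40
N→O: (22)(-15) − (7)(-8) = -274
O→J: (7)(-23) − (1)(-15) = -146
Σ = -489
Signed area = Σ/2 = -244.5 (negative ⇒ clockwise traversal).

-244.5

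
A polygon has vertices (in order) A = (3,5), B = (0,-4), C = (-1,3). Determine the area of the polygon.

Apply the surveyor's formula: 2A = Σ (x_i·y_{i+1} − x_{i+1}·y_i), indices taken mod 3.
Σ = (-12) + (-4) + (-14) = -30
Area = |Σ|/2 = 15.

15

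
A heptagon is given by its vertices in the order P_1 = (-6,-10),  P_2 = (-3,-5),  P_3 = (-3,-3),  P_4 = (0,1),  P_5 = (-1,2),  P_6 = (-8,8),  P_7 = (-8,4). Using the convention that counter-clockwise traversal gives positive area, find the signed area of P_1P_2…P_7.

68

Cross-terms: 0, -6, -3, 1, 8, 32, 104  ⇒  Σ = 136
Signed area = Σ/2 = 68 (positive ⇒ counter-clockwise traversal).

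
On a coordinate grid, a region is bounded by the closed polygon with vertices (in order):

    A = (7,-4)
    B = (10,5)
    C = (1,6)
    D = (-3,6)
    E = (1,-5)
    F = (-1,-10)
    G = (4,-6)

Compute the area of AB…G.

110

Σ = (75) + (55) + (24) + (9) + (-15) + (46) + (26) = 220
Area = |Σ|/2 = 110.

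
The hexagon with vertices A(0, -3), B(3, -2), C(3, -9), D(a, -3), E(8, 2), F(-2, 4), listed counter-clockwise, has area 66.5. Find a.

8

The doubled signed area Σ (x_i y_{i+1} − x_{i+1} y_i) is linear in a.
With a=0 it equals 45; the coefficient of a is 11 (from the two edges through D).
So 11·a + 45 = 2·66.5 = 133 ⇒ a = 8.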